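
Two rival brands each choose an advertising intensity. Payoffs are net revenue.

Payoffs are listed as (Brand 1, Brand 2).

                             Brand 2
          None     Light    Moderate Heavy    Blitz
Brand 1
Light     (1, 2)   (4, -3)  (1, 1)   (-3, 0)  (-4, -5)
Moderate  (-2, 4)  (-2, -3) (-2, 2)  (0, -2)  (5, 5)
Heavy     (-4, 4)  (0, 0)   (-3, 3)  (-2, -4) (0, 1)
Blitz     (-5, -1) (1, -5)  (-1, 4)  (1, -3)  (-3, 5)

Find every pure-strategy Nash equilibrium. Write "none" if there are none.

Pure-strategy Nash equilibria: (Light, None) and (Moderate, Blitz)

(Light, None): Brand 1 gets 1, best alternative -2; Brand 2 gets 2, best alternative 1. No profitable deviation — NE.
(Light, Light): Brand 2 can switch to None (-3 → 2). Not NE.
(Light, Moderate): Brand 2 can switch to None (1 → 2). Not NE.
(Light, Heavy): Brand 1 can switch to Moderate (-3 → 0). Not NE.
(Light, Blitz): Brand 1 can switch to Moderate (-4 → 5). Not NE.
(Moderate, None): Brand 1 can switch to Light (-2 → 1). Not NE.
(Moderate, Light): Brand 1 can switch to Light (-2 → 4). Not NE.
(Moderate, Moderate): Brand 1 can switch to Light (-2 → 1). Not NE.
(Moderate, Heavy): Brand 1 can switch to Blitz (0 → 1). Not NE.
(Moderate, Blitz): Brand 1 gets 5, best alternative 0; Brand 2 gets 5, best alternative 4. No profitable deviation — NE.
(Heavy, None): Brand 1 can switch to Light (-4 → 1). Not NE.
(Heavy, Light): Brand 1 can switch to Light (0 → 4). Not NE.
(Heavy, Moderate): Brand 1 can switch to Light (-3 → 1). Not NE.
(Heavy, Heavy): Brand 1 can switch to Moderate (-2 → 0). Not NE.
(The remaining 6 profiles each have a profitable deviation by the same check.)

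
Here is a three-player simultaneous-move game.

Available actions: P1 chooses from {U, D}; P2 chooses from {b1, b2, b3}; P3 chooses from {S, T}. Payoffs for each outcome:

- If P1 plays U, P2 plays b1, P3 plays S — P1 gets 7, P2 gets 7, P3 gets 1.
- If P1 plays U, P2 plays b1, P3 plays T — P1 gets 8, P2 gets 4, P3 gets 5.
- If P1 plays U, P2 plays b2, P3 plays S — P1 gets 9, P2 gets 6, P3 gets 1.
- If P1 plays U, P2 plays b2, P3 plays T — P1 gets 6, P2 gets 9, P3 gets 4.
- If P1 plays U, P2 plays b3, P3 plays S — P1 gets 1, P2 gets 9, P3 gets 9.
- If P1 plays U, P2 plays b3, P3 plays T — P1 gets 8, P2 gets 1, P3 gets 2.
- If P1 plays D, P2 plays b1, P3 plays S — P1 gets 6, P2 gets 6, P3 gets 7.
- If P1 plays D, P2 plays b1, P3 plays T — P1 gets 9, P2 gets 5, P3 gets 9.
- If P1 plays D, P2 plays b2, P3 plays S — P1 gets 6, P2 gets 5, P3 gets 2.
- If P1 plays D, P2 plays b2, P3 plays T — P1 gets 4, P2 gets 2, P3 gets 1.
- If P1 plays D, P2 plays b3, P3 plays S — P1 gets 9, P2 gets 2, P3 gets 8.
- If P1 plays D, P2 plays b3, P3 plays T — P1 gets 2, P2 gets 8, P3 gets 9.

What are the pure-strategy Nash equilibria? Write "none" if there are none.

(U, b1, S): P2 can switch to b3 (7 → 9). Not NE.
(U, b1, T): P1 can switch to D (8 → 9). Not NE.
(U, b2, S): P2 can switch to b1 (6 → 7). Not NE.
(U, b2, T): P1 gets 6, best alternative 4; P2 gets 9, best alternative 4; P3 gets 4, best alternative 1. No profitable deviation — NE.
(U, b3, S): P1 can switch to D (1 → 9). Not NE.
(U, b3, T): P2 can switch to b1 (1 → 4). Not NE.
(D, b1, S): P1 can switch to U (6 → 7). Not NE.
(The remaining 5 profiles each have a profitable deviation by the same check.)

(U, b2, T)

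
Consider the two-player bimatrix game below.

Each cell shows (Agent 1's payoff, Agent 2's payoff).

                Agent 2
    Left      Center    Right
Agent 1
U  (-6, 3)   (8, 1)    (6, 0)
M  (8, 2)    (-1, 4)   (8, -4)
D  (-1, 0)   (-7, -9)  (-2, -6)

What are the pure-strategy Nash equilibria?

There is no pure-strategy Nash equilibrium.

(U, Left): Agent 1 can switch to M (-6 → 8). Not NE.
(U, Center): Agent 2 can switch to Left (1 → 3). Not NE.
(U, Right): Agent 1 can switch to M (6 → 8). Not NE.
(M, Left): Agent 2 can switch to Center (2 → 4). Not NE.
(M, Center): Agent 1 can switch to U (-1 → 8). Not NE.
(M, Right): Agent 2 can switch to Left (-4 → 2). Not NE.
(The remaining 3 profiles each have a profitable deviation by the same check.)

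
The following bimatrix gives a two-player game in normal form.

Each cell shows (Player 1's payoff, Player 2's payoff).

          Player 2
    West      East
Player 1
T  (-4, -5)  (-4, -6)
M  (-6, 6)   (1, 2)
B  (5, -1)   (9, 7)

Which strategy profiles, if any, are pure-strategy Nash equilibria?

For each strategy profile, look for a profitable unilateral deviation.
(T, West): Player 1 can switch to B (-4 → 5). Not NE.
(T, East): Player 1 can switch to M (-4 → 1). Not NE.
(M, West): Player 1 can switch to T (-6 → -4). Not NE.
(M, East): Player 1 can switch to B (1 → 9). Not NE.
(B, West): Player 2 can switch to East (-1 → 7). Not NE.
(B, East): Player 1 gets 9, best alternative 1; Player 2 gets 7, best alternative -1. No profitable deviation — NE.

The unique pure-strategy Nash equilibrium is (B, East).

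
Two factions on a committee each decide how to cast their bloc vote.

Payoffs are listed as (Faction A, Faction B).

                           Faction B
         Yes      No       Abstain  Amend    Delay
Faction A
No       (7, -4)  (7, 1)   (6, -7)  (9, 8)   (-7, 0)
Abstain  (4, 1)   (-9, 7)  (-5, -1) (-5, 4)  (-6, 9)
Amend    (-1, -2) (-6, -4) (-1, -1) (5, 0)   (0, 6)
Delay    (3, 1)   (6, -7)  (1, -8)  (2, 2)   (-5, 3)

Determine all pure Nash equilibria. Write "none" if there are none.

(No, Yes): Faction B can switch to No (-4 → 1). Not NE.
(No, No): Faction B can switch to Amend (1 → 8). Not NE.
(No, Abstain): Faction B can switch to Yes (-7 → -4). Not NE.
(No, Amend): Faction A gets 9, best alternative 5; Faction B gets 8, best alternative 1. No profitable deviation — NE.
(No, Delay): Faction A can switch to Abstain (-7 → -6). Not NE.
(Abstain, Yes): Faction A can switch to No (4 → 7). Not NE.
(Abstain, No): Faction A can switch to No (-9 → 7). Not NE.
(Abstain, Abstain): Faction A can switch to No (-5 → 6). Not NE.
(Abstain, Amend): Faction A can switch to No (-5 → 9). Not NE.
(Amend, Delay): Faction A gets 0, best alternative -5; Faction B gets 6, best alternative 0. No profitable deviation — NE.
(The remaining 10 profiles each have a profitable deviation by the same check.)

(No, Amend), (Amend, Delay)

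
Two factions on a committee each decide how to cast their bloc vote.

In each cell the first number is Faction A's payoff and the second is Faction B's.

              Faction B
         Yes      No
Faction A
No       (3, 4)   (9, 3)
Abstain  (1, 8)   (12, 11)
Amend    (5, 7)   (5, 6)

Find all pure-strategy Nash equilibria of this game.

Faction A against Yes: payoffs 3, 1, 5 → best response Amend.
Faction A against No: payoffs 9, 12, 5 → best response Abstain.
Faction B against No: payoffs 4, 3 → best response Yes.
Faction B against Abstain: payoffs 8, 11 → best response No.
Faction B against Amend: payoffs 7, 6 → best response Yes.
Mutual best responses: (Abstain, No); (Amend, Yes).

The pure Nash equilibria are (Abstain, No); (Amend, Yes).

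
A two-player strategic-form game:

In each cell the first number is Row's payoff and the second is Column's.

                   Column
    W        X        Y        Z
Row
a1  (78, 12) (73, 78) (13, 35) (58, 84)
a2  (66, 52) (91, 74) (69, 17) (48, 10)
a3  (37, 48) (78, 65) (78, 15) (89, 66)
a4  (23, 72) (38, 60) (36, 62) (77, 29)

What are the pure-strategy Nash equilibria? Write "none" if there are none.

Row against W: payoffs 78, 66, 37, 23 → best response a1.
Row against X: payoffs 73, 91, 78, 38 → best response a2.
Row against Y: payoffs 13, 69, 78, 36 → best response a3.
Row against Z: payoffs 58, 48, 89, 77 → best response a3.
Column against a1: payoffs 12, 78, 35, 84 → best response Z.
Column against a2: payoffs 52, 74, 17, 10 → best response X.
Column against a3: payoffs 48, 65, 15, 66 → best response Z.
Column against a4: payoffs 72, 60, 62, 29 → best response W.
Mutual best responses: (a2, X); (a3, Z).

Pure-strategy Nash equilibria: (a2, X); (a3, Z)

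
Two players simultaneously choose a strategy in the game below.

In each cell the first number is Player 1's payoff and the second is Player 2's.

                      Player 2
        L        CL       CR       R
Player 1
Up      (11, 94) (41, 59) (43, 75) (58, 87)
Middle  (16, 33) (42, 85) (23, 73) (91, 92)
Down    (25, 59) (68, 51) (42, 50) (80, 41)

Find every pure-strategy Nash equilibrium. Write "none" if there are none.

For each player, find the best response to each opponent profile; mutual best responses are the pure NE.
Player 1 against L: payoffs 11, 16, 25 → best response Down.
Player 1 against CL: payoffs 41, 42, 68 → best response Down.
Player 1 against CR: payoffs 43, 23, 42 → best response Up.
Player 1 against R: payoffs 58, 91, 80 → best response Middle.
Player 2 against Up: payoffs 94, 59, 75, 87 → best response L.
Player 2 against Middle: payoffs 33, 85, 73, 92 → best response R.
Player 2 against Down: payoffs 59, 51, 50, 41 → best response L.
Mutual best responses: (Middle, R); (Down, L).

(Middle, R); (Down, L)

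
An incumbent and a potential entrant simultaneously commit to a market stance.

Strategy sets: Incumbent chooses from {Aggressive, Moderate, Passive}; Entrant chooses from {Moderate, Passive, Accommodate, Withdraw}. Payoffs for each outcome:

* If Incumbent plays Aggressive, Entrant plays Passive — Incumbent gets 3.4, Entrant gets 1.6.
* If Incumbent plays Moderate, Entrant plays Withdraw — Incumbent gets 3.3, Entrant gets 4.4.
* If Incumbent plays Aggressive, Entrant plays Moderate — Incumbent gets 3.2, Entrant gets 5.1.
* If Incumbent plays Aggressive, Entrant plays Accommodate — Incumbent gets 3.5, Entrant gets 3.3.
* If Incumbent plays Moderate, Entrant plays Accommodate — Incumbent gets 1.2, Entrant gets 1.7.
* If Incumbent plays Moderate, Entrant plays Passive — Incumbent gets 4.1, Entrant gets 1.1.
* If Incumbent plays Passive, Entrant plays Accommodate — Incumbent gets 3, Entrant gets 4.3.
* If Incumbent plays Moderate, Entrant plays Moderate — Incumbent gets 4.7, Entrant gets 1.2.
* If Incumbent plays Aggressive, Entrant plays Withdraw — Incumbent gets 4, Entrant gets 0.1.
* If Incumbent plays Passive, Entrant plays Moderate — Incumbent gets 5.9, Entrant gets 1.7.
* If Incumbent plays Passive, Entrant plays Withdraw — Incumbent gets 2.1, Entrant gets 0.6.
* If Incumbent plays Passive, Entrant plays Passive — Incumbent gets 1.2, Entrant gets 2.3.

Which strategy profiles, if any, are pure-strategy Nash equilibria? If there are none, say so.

No pure-strategy Nash equilibrium.

Mark each player's best response to every combination of opponents' strategies; a profile where every player is best-responding is a pure Nash equilibrium.
Incumbent against Moderate: payoffs 3.2, 4.7, 5.9 → best response Passive.
Incumbent against Passive: payoffs 3.4, 4.1, 1.2 → best response Moderate.
Incumbent against Accommodate: payoffs 3.5, 1.2, 3 → best response Aggressive.
Incumbent against Withdraw: payoffs 4, 3.3, 2.1 → best response Aggressive.
Entrant against Aggressive: payoffs 5.1, 1.6, 3.3, 0.1 → best response Moderate.
Entrant against Moderate: payoffs 1.2, 1.1, 1.7, 4.4 → best response Withdraw.
Entrant against Passive: payoffs 1.7, 2.3, 4.3, 0.6 → best response Accommodate.
No profile is a mutual best response for all players.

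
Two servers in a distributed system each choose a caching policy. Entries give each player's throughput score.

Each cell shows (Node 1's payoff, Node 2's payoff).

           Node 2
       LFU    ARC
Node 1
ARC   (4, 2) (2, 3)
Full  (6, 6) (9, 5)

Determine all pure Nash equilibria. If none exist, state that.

(Full, LFU)

Node 1 against LFU: payoffs 4, 6 → best response Full.
Node 1 against ARC: payoffs 2, 9 → best response Full.
Node 2 against ARC: payoffs 2, 3 → best response ARC.
Node 2 against Full: payoffs 6, 5 → best response LFU.
Mutual best responses: (Full, LFU).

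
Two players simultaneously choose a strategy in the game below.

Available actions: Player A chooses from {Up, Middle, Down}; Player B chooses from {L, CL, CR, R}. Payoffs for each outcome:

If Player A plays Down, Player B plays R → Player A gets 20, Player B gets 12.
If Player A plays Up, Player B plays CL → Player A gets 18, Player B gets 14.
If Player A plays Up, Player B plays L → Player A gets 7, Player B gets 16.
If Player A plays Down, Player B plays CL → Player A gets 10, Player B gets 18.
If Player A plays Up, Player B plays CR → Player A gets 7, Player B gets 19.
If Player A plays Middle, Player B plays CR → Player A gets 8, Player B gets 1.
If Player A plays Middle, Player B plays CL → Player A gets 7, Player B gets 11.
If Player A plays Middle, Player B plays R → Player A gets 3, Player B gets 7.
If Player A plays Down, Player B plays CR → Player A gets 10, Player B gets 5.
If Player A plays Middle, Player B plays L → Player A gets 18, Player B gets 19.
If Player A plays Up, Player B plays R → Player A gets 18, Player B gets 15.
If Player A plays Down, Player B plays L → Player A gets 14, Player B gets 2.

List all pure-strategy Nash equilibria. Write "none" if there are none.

(Middle, L)

Player A against L: payoffs 7, 18, 14 → best response Middle.
Player A against CL: payoffs 18, 7, 10 → best response Up.
Player A against CR: payoffs 7, 8, 10 → best response Down.
Player A against R: payoffs 18, 3, 20 → best response Down.
Player B against Up: payoffs 16, 14, 19, 15 → best response CR.
Player B against Middle: payoffs 19, 11, 1, 7 → best response L.
Player B against Down: payoffs 2, 18, 5, 12 → best response CL.
Mutual best responses: (Middle, L).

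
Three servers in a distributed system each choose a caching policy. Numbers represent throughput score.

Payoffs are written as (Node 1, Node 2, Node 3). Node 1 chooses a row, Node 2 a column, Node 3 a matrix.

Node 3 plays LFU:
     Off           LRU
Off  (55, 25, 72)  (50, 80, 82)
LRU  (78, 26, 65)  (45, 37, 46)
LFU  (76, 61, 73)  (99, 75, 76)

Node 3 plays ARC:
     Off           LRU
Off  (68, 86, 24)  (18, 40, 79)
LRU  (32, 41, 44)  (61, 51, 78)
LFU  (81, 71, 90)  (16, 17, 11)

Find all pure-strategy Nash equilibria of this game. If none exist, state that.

(LRU, LRU, ARC); (LFU, Off, ARC); (LFU, LRU, LFU)

For each strategy profile, look for a profitable unilateral deviation.
(Off, Off, LFU): Node 1 can switch to LRU (55 → 78). Not NE.
(Off, Off, ARC): Node 1 can switch to LFU (68 → 81). Not NE.
(Off, LRU, LFU): Node 1 can switch to LFU (50 → 99). Not NE.
(Off, LRU, ARC): Node 1 can switch to LRU (18 → 61). Not NE.
(LRU, Off, LFU): Node 2 can switch to LRU (26 → 37). Not NE.
(LRU, Off, ARC): Node 1 can switch to Off (32 → 68). Not NE.
(LRU, LRU, LFU): Node 1 can switch to Off (45 → 50). Not NE.
(LRU, LRU, ARC): Node 1 gets 61, best alternative 18; Node 2 gets 51, best alternative 41; Node 3 gets 78, best alternative 46. No profitable deviation — NE.
(LFU, Off, LFU): Node 1 can switch to LRU (76 → 78). Not NE.
(LFU, Off, ARC): Node 1 gets 81, best alternative 68; Node 2 gets 71, best alternative 17; Node 3 gets 90, best alternative 73. No profitable deviation — NE.
(LFU, LRU, LFU): Node 1 gets 99, best alternative 50; Node 2 gets 75, best alternative 61; Node 3 gets 76, best alternative 11. No profitable deviation — NE.
(LFU, LRU, ARC): Node 1 can switch to Off (16 → 18). Not NE.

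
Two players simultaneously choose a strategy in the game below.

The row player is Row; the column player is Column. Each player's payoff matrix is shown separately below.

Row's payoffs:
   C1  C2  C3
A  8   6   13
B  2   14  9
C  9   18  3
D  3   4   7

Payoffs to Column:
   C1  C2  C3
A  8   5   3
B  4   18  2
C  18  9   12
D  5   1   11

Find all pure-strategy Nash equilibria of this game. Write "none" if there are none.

The unique pure-strategy Nash equilibrium is (C, C1).

(A, C1): Row can switch to C (8 → 9). Not NE.
(A, C2): Row can switch to B (6 → 14). Not NE.
(A, C3): Column can switch to C1 (3 → 8). Not NE.
(B, C1): Row can switch to A (2 → 8). Not NE.
(B, C2): Row can switch to C (14 → 18). Not NE.
(B, C3): Row can switch to A (9 → 13). Not NE.
(C, C1): Row gets 9, best alternative 8; Column gets 18, best alternative 12. No profitable deviation — NE.
(C, C2): Column can switch to C1 (9 → 18). Not NE.
(C, C3): Row can switch to A (3 → 13). Not NE.
(D, C1): Row can switch to A (3 → 8). Not NE.
(D, C2): Row can switch to A (4 → 6). Not NE.
(The remaining 1 profile has a profitable deviation by the same check.)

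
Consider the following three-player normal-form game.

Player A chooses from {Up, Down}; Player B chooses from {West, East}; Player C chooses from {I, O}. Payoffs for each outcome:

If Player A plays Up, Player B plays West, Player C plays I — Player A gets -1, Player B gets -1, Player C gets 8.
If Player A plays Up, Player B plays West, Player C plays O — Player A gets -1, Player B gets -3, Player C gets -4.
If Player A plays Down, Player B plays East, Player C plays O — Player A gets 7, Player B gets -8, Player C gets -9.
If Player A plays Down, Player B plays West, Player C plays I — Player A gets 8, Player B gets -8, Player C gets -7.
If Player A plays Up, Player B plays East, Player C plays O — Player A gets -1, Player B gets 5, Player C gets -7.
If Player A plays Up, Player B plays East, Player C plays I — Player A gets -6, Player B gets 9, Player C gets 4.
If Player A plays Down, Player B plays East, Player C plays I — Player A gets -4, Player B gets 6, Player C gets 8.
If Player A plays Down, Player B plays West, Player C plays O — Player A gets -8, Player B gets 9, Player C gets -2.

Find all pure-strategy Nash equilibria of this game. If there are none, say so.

The unique pure-strategy Nash equilibrium is (Down, East, I).

Player A against (West, I): payoffs -1, 8 → best response Down.
Player A against (West, O): payoffs -1, -8 → best response Up.
Player A against (East, I): payoffs -6, -4 → best response Down.
Player A against (East, O): payoffs -1, 7 → best response Down.
Player B against (Up, I): payoffs -1, 9 → best response East.
Player B against (Up, O): payoffs -3, 5 → best response East.
Player B against (Down, I): payoffs -8, 6 → best response East.
Player B against (Down, O): payoffs 9, -8 → best response West.
Player C against (Up, West): payoffs 8, -4 → best response I.
Player C against (Up, East): payoffs 4, -7 → best response I.
Player C against (Down, West): payoffs -7, -2 → best response O.
Player C against (Down, East): payoffs 8, -9 → best response I.
Mutual best responses: (Down, East, I).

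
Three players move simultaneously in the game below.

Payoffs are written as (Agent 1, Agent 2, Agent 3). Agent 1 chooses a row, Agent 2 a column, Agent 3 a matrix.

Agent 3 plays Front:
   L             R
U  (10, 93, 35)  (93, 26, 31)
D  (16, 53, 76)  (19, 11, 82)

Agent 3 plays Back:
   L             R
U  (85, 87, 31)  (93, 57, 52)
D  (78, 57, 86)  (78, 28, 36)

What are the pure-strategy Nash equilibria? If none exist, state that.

none

For each player, find the best response to each opponent profile; mutual best responses are the pure NE.
Agent 1 against (L, Front): payoffs 10, 16 → best response D.
Agent 1 against (L, Back): payoffs 85, 78 → best response U.
Agent 1 against (R, Front): payoffs 93, 19 → best response U.
Agent 1 against (R, Back): payoffs 93, 78 → best response U.
Agent 2 against (U, Front): payoffs 93, 26 → best response L.
Agent 2 against (U, Back): payoffs 87, 57 → best response L.
Agent 2 against (D, Front): payoffs 53, 11 → best response L.
Agent 2 against (D, Back): payoffs 57, 28 → best response L.
Agent 3 against (U, L): payoffs 35, 31 → best response Front.
Agent 3 against (U, R): payoffs 31, 52 → best response Back.
Agent 3 against (D, L): payoffs 76, 86 → best response Back.
Agent 3 against (D, R): payoffs 82, 36 → best response Front.
No profile is a mutual best response for all players.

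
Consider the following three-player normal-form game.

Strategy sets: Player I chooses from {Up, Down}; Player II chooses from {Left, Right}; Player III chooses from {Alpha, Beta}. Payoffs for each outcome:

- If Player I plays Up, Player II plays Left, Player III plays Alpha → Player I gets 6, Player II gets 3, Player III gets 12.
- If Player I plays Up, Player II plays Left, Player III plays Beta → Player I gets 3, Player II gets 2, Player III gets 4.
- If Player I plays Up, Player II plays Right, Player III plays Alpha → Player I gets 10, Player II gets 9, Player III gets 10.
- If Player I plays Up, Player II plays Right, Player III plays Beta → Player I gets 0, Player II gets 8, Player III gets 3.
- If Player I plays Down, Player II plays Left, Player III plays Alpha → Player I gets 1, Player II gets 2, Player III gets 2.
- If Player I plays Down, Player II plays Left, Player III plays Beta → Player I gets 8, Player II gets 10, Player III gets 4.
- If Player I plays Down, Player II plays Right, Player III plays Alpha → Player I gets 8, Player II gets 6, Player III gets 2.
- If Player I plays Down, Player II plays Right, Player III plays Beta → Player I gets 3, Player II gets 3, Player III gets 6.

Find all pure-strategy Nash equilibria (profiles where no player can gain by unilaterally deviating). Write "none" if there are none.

Mark each player's best response to every combination of opponents' strategies; a profile where every player is best-responding is a pure Nash equilibrium.
Player I against (Left, Alpha): payoffs 6, 1 → best response Up.
Player I against (Left, Beta): payoffs 3, 8 → best response Down.
Player I against (Right, Alpha): payoffs 10, 8 → best response Up.
Player I against (Right, Beta): payoffs 0, 3 → best response Down.
Player II against (Up, Alpha): payoffs 3, 9 → best response Right.
Player II against (Up, Beta): payoffs 2, 8 → best response Right.
Player II against (Down, Alpha): payoffs 2, 6 → best response Right.
Player II against (Down, Beta): payoffs 10, 3 → best response Left.
Player III against (Up, Left): payoffs 12, 4 → best response Alpha.
Player III against (Up, Right): payoffs 10, 3 → best response Alpha.
Player III against (Down, Left): payoffs 2, 4 → best response Beta.
Player III against (Down, Right): payoffs 2, 6 → best response Beta.
Mutual best responses: (Up, Right, Alpha); (Down, Left, Beta).

(Up, Right, Alpha) and (Down, Left, Beta)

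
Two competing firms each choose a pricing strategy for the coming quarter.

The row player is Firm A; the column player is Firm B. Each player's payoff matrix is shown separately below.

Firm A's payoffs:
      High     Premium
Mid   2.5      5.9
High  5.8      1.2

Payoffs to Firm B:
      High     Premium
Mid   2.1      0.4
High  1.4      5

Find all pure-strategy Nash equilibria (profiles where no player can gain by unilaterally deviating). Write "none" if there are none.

Firm A against High: payoffs 2.5, 5.8 → best response High.
Firm A against Premium: payoffs 5.9, 1.2 → best response Mid.
Firm B against Mid: payoffs 2.1, 0.4 → best response High.
Firm B against High: payoffs 1.4, 5 → best response Premium.
No profile is a mutual best response for all players.

none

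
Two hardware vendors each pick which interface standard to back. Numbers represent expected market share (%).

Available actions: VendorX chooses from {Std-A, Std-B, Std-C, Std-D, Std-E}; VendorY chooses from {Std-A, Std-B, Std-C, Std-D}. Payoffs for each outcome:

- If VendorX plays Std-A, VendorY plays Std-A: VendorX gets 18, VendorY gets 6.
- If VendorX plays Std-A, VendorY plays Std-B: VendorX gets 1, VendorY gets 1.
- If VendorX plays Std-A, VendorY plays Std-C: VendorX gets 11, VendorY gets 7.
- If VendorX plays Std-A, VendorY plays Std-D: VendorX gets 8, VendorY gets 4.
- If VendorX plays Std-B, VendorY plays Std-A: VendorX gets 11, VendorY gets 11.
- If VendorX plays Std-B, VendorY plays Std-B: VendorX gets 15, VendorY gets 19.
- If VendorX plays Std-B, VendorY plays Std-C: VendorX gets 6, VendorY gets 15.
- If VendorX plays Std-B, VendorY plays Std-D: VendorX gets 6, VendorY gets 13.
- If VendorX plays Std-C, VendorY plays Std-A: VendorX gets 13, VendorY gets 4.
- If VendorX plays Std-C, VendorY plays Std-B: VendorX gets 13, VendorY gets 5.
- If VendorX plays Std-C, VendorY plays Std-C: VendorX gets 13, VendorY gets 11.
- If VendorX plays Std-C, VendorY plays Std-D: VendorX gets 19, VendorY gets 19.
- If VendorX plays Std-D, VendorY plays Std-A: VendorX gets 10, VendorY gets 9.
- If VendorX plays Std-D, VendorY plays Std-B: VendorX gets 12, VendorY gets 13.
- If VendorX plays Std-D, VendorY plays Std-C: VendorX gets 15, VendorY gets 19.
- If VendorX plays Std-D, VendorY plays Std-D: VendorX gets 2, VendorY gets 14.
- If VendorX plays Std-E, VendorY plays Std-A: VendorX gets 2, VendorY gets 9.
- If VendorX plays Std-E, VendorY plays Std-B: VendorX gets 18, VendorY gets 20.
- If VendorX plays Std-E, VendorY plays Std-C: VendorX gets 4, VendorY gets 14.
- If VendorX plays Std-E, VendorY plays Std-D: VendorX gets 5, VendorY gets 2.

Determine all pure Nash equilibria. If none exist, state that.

VendorX against Std-A: payoffs 18, 11, 13, 10, 2 → best response Std-A.
VendorX against Std-B: payoffs 1, 15, 13, 12, 18 → best response Std-E.
VendorX against Std-C: payoffs 11, 6, 13, 15, 4 → best response Std-D.
VendorX against Std-D: payoffs 8, 6, 19, 2, 5 → best response Std-C.
VendorY against Std-A: payoffs 6, 1, 7, 4 → best response Std-C.
VendorY against Std-B: payoffs 11, 19, 15, 13 → best response Std-B.
VendorY against Std-C: payoffs 4, 5, 11, 19 → best response Std-D.
VendorY against Std-D: payoffs 9, 13, 19, 14 → best response Std-C.
VendorY against Std-E: payoffs 9, 20, 14, 2 → best response Std-B.
Mutual best responses: (Std-C, Std-D); (Std-D, Std-C); (Std-E, Std-B).

The pure Nash equilibria are (Std-C, Std-D), (Std-D, Std-C), (Std-E, Std-B).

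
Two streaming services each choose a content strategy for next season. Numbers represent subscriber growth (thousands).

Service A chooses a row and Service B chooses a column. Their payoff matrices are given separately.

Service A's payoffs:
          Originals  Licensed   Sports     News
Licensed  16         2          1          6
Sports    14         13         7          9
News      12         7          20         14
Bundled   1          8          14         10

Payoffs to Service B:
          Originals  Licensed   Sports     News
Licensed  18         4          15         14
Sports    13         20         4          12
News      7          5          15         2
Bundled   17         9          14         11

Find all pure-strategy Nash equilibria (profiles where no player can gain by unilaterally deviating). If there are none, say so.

For each player, find the best response to each opponent profile; mutual best responses are the pure NE.
Service A against Originals: payoffs 16, 14, 12, 1 → best response Licensed.
Service A against Licensed: payoffs 2, 13, 7, 8 → best response Sports.
Service A against Sports: payoffs 1, 7, 20, 14 → best response News.
Service A against News: payoffs 6, 9, 14, 10 → best response News.
Service B against Licensed: payoffs 18, 4, 15, 14 → best response Originals.
Service B against Sports: payoffs 13, 20, 4, 12 → best response Licensed.
Service B against News: payoffs 7, 5, 15, 2 → best response Sports.
Service B against Bundled: payoffs 17, 9, 14, 11 → best response Originals.
Mutual best responses: (Licensed, Originals); (Sports, Licensed); (News, Sports).

(Licensed, Originals) and (Sports, Licensed) and (News, Sports)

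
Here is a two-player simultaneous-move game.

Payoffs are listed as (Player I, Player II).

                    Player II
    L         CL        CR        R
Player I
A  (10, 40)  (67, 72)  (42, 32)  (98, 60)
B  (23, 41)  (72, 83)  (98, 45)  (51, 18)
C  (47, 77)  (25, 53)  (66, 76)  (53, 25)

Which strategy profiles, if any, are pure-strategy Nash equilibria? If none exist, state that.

(B, CL); (C, L)

(A, L): Player I can switch to B (10 → 23). Not NE.
(A, CL): Player I can switch to B (67 → 72). Not NE.
(A, CR): Player I can switch to B (42 → 98). Not NE.
(A, R): Player II can switch to CL (60 → 72). Not NE.
(B, L): Player I can switch to C (23 → 47). Not NE.
(B, CL): Player I gets 72, best alternative 67; Player II gets 83, best alternative 45. No profitable deviation — NE.
(B, CR): Player II can switch to CL (45 → 83). Not NE.
(B, R): Player I can switch to A (51 → 98). Not NE.
(C, L): Player I gets 47, best alternative 23; Player II gets 77, best alternative 76. No profitable deviation — NE.
(C, CL): Player I can switch to A (25 → 67). Not NE.
(C, CR): Player I can switch to B (66 → 98). Not NE.
(C, R): Player I can switch to A (53 → 98). Not NE.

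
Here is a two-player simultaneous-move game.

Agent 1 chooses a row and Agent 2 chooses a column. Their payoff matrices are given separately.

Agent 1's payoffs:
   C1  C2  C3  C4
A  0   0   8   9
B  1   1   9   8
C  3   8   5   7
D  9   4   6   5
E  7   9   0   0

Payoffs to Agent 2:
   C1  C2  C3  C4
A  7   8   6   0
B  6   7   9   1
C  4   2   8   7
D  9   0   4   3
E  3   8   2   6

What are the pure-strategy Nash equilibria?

Check each profile: it is a Nash equilibrium iff no player can strictly gain by switching unilaterally.
(A, C1): Agent 1 can switch to B (0 → 1). Not NE.
(A, C2): Agent 1 can switch to B (0 → 1). Not NE.
(A, C3): Agent 1 can switch to B (8 → 9). Not NE.
(A, C4): Agent 2 can switch to C1 (0 → 7). Not NE.
(B, C1): Agent 1 can switch to C (1 → 3). Not NE.
(B, C2): Agent 1 can switch to C (1 → 8). Not NE.
(B, C3): Agent 1 gets 9, best alternative 8; Agent 2 gets 9, best alternative 7. No profitable deviation — NE.
(B, C4): Agent 1 can switch to A (8 → 9). Not NE.
(C, C1): Agent 1 can switch to D (3 → 9). Not NE.
(D, C1): Agent 1 gets 9, best alternative 7; Agent 2 gets 9, best alternative 4. No profitable deviation — NE.
(E, C2): Agent 1 gets 9, best alternative 8; Agent 2 gets 8, best alternative 6. No profitable deviation — NE.
(The remaining 9 profiles each have a profitable deviation by the same check.)

The pure Nash equilibria are (B, C3) and (D, C1) and (E, C2).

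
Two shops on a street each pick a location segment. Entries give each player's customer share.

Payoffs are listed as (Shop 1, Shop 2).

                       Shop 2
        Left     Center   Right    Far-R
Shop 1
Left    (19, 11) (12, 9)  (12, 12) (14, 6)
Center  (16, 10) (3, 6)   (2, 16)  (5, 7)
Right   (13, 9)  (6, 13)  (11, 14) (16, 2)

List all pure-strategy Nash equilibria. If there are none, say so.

The unique pure-strategy Nash equilibrium is (Left, Right).

Shop 1 against Left: payoffs 19, 16, 13 → best response Left.
Shop 1 against Center: payoffs 12, 3, 6 → best response Left.
Shop 1 against Right: payoffs 12, 2, 11 → best response Left.
Shop 1 against Far-R: payoffs 14, 5, 16 → best response Right.
Shop 2 against Left: payoffs 11, 9, 12, 6 → best response Right.
Shop 2 against Center: payoffs 10, 6, 16, 7 → best response Right.
Shop 2 against Right: payoffs 9, 13, 14, 2 → best response Right.
Mutual best responses: (Left, Right).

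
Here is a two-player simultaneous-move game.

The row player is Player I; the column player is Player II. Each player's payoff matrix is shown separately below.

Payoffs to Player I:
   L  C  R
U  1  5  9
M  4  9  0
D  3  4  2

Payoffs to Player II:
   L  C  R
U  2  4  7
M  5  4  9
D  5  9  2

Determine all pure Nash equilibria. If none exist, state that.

The unique pure-strategy Nash equilibrium is (U, R).

(U, L): Player I can switch to M (1 → 4). Not NE.
(U, C): Player I can switch to M (5 → 9). Not NE.
(U, R): Player I gets 9, best alternative 2; Player II gets 7, best alternative 4. No profitable deviation — NE.
(M, L): Player II can switch to R (5 → 9). Not NE.
(M, C): Player II can switch to L (4 → 5). Not NE.
(M, R): Player I can switch to U (0 → 9). Not NE.
(D, L): Player I can switch to M (3 → 4). Not NE.
(D, C): Player I can switch to U (4 → 5). Not NE.
(D, R): Player I can switch to U (2 → 9). Not NE.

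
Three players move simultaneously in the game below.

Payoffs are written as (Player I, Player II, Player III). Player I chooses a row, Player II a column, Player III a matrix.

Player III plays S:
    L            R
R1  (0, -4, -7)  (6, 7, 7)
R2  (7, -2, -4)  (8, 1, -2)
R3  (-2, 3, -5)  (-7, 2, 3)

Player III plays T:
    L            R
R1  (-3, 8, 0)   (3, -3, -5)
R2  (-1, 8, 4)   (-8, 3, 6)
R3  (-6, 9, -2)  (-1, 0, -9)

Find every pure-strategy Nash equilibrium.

Player I against (L, S): payoffs 0, 7, -2 → best response R2.
Player I against (L, T): payoffs -3, -1, -6 → best response R2.
Player I against (R, S): payoffs 6, 8, -7 → best response R2.
Player I against (R, T): payoffs 3, -8, -1 → best response R1.
Player II against (R1, S): payoffs -4, 7 → best response R.
Player II against (R1, T): payoffs 8, -3 → best response L.
Player II against (R2, S): payoffs -2, 1 → best response R.
Player II against (R2, T): payoffs 8, 3 → best response L.
Player II against (R3, S): payoffs 3, 2 → best response L.
Player II against (R3, T): payoffs 9, 0 → best response L.
Player III against (R1, L): payoffs -7, 0 → best response T.
Player III against (R1, R): payoffs 7, -5 → best response S.
Player III against (R2, L): payoffs -4, 4 → best response T.
Player III against (R2, R): payoffs -2, 6 → best response T.
Player III against (R3, L): payoffs -5, -2 → best response T.
Player III against (R3, R): payoffs 3, -9 → best response S.
Mutual best responses: (R2, L, T).

The unique pure-strategy Nash equilibrium is (R2, L, T).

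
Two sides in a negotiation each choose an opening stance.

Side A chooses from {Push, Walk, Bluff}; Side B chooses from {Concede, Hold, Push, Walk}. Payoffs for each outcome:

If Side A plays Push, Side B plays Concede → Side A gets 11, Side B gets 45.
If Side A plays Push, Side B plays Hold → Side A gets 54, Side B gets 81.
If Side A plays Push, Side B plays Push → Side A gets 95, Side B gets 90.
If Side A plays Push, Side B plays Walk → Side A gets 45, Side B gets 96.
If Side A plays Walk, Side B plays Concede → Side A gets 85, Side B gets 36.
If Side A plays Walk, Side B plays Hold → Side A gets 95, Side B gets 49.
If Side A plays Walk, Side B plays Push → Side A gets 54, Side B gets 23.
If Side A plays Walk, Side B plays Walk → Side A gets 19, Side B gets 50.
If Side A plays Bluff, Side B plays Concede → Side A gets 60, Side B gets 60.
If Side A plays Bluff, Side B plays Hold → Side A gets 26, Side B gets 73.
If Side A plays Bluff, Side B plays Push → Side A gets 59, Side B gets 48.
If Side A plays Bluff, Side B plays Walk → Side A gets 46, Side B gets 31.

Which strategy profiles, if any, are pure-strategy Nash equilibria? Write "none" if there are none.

This game has no pure Nash equilibrium.

(Push, Concede): Side A can switch to Walk (11 → 85). Not NE.
(Push, Hold): Side A can switch to Walk (54 → 95). Not NE.
(Push, Push): Side B can switch to Walk (90 → 96). Not NE.
(Push, Walk): Side A can switch to Bluff (45 → 46). Not NE.
(Walk, Concede): Side B can switch to Hold (36 → 49). Not NE.
(Walk, Hold): Side B can switch to Walk (49 → 50). Not NE.
(Walk, Push): Side A can switch to Push (54 → 95). Not NE.
(Walk, Walk): Side A can switch to Push (19 → 45). Not NE.
(Bluff, Concede): Side A can switch to Walk (60 → 85). Not NE.
(Bluff, Hold): Side A can switch to Push (26 → 54). Not NE.
(The remaining 2 profiles each have a profitable deviation by the same check.)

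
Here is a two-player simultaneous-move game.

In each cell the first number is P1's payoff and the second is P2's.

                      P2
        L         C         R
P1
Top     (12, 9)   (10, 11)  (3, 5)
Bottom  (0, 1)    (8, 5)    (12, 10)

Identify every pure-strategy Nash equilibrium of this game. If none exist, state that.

Pure-strategy Nash equilibria: (Top, C) and (Bottom, R)

P1 against L: payoffs 12, 0 → best response Top.
P1 against C: payoffs 10, 8 → best response Top.
P1 against R: payoffs 3, 12 → best response Bottom.
P2 against Top: payoffs 9, 11, 5 → best response C.
P2 against Bottom: payoffs 1, 5, 10 → best response R.
Mutual best responses: (Top, C); (Bottom, R).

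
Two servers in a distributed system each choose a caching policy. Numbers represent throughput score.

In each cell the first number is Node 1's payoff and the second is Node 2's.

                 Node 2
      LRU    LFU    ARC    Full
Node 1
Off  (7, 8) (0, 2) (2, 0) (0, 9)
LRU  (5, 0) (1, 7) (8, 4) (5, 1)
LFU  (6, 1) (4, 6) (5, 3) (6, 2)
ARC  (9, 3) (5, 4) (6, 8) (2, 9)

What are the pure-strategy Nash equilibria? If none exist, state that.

Node 1 against LRU: payoffs 7, 5, 6, 9 → best response ARC.
Node 1 against LFU: payoffs 0, 1, 4, 5 → best response ARC.
Node 1 against ARC: payoffs 2, 8, 5, 6 → best response LRU.
Node 1 against Full: payoffs 0, 5, 6, 2 → best response LFU.
Node 2 against Off: payoffs 8, 2, 0, 9 → best response Full.
Node 2 against LRU: payoffs 0, 7, 4, 1 → best response LFU.
Node 2 against LFU: payoffs 1, 6, 3, 2 → best response LFU.
Node 2 against ARC: payoffs 3, 4, 8, 9 → best response Full.
No profile is a mutual best response for all players.

none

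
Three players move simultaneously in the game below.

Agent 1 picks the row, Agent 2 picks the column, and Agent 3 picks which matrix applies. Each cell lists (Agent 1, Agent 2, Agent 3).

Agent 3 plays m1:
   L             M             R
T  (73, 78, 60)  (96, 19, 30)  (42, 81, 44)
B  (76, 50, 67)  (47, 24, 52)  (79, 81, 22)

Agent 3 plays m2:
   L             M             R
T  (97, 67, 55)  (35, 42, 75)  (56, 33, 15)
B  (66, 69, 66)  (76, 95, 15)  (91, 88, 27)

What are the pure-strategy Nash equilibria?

Agent 1 against (L, m1): payoffs 73, 76 → best response B.
Agent 1 against (L, m2): payoffs 97, 66 → best response T.
Agent 1 against (M, m1): payoffs 96, 47 → best response T.
Agent 1 against (M, m2): payoffs 35, 76 → best response B.
Agent 1 against (R, m1): payoffs 42, 79 → best response B.
Agent 1 against (R, m2): payoffs 56, 91 → best response B.
Agent 2 against (T, m1): payoffs 78, 19, 81 → best response R.
Agent 2 against (T, m2): payoffs 67, 42, 33 → best response L.
Agent 2 against (B, m1): payoffs 50, 24, 81 → best response R.
Agent 2 against (B, m2): payoffs 69, 95, 88 → best response M.
Agent 3 against (T, L): payoffs 60, 55 → best response m1.
Agent 3 against (T, M): payoffs 30, 75 → best response m2.
Agent 3 against (T, R): payoffs 44, 15 → best response m1.
Agent 3 against (B, L): payoffs 67, 66 → best response m1.
Agent 3 against (B, M): payoffs 52, 15 → best response m1.
Agent 3 against (B, R): payoffs 22, 27 → best response m2.
No profile is a mutual best response for all players.

There is no pure-strategy Nash equilibrium.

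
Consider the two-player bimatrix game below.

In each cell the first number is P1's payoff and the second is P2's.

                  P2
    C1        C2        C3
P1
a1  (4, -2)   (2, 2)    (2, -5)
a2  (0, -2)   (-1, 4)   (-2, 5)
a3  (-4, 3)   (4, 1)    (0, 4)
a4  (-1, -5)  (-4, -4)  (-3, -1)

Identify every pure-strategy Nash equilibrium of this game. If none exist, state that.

(a1, C1): P2 can switch to C2 (-2 → 2). Not NE.
(a1, C2): P1 can switch to a3 (2 → 4). Not NE.
(a1, C3): P2 can switch to C1 (-5 → -2). Not NE.
(a2, C1): P1 can switch to a1 (0 → 4). Not NE.
(a2, C2): P1 can switch to a1 (-1 → 2). Not NE.
(a2, C3): P1 can switch to a1 (-2 → 2). Not NE.
(a3, C1): P1 can switch to a1 (-4 → 4). Not NE.
(a3, C2): P2 can switch to C1 (1 → 3). Not NE.
(The remaining 4 profiles each have a profitable deviation by the same check.)

No pure-strategy Nash equilibrium.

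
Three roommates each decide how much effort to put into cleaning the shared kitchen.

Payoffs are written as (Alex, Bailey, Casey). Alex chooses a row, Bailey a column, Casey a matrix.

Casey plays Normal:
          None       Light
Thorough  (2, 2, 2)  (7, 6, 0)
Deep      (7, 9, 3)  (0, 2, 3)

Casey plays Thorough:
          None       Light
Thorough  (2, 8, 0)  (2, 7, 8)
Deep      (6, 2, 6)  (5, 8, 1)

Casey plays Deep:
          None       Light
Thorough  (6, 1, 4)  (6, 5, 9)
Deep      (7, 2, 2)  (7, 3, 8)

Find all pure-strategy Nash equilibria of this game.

(Deep, Light, Deep)

Mark each player's best response to every combination of opponents' strategies; a profile where every player is best-responding is a pure Nash equilibrium.
Alex against (None, Normal): payoffs 2, 7 → best response Deep.
Alex against (None, Thorough): payoffs 2, 6 → best response Deep.
Alex against (None, Deep): payoffs 6, 7 → best response Deep.
Alex against (Light, Normal): payoffs 7, 0 → best response Thorough.
Alex against (Light, Thorough): payoffs 2, 5 → best response Deep.
Alex against (Light, Deep): payoffs 6, 7 → best response Deep.
Bailey against (Thorough, Normal): payoffs 2, 6 → best response Light.
Bailey against (Thorough, Thorough): payoffs 8, 7 → best response None.
Bailey against (Thorough, Deep): payoffs 1, 5 → best response Light.
Bailey against (Deep, Normal): payoffs 9, 2 → best response None.
Bailey against (Deep, Thorough): payoffs 2, 8 → best response Light.
Bailey against (Deep, Deep): payoffs 2, 3 → best response Light.
Casey against (Thorough, None): payoffs 2, 0, 4 → best response Deep.
Casey against (Thorough, Light): payoffs 0, 8, 9 → best response Deep.
Casey against (Deep, None): payoffs 3, 6, 2 → best response Thorough.
Casey against (Deep, Light): payoffs 3, 1, 8 → best response Deep.
Mutual best responses: (Deep, Light, Deep).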